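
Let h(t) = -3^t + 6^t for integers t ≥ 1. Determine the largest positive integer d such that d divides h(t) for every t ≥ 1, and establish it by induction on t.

d = 3

Computing the first values: h(1) = 3 and h(2) = 27; gcd(3, 27) = 3, so d ≤ 3.
We prove 3 | -3^t + 6^t for all t ≥ 1 by induction on t.
Base step (t = 1): h(1) = 3 = 3·(1), so 3 | h(1).
Inductive step: suppose the statement holds for some i ≥ 1, i.e. 3 | h(i). Then
6^{i+1} − 3^{i+1} = 6·6^i − 3·3^i = 6·(6^i − 3^i) + (3)·3^i. The first term is divisible by 3 by the inductive hypothesis, and the second term (3)·3^i is divisible by 3 since 3 | 3. Hence 3 | h(i+1).
Hence, by induction on t, the claim holds for every t ≥ 1.
Therefore the largest such d is 3.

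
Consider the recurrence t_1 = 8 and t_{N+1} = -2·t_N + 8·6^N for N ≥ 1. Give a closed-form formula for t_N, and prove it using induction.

t_N = -(-2)^N + 6^N

Computing the first terms: t_1 = 8, t_2 = 32, t_3 = 224. This suggests t_N = -(-2)^N + 6^N.
When N = 1: the formula gives 8 = 8 = t_1.
Inductive step: assume the claim holds for N = m, so t_m = -(-2)^m + 6^m.
Then t_{m+1} = -2·t_m + 8·6^m = -2·(-(-2)^m + 6^m) + 8·6^m = -(-2)^(m + 1) + 6^(m + 1),
which is the claimed formula at N = m+1.
By induction, the statement is established for all N ≥ 1.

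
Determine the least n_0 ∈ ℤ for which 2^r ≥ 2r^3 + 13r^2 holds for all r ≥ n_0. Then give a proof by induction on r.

At r = 12: 4096 < 5328, so the inequality fails and n_0 ≥ 13. We prove 2^r ≥ 2r^3 + 13r^2 for all r ≥ 13.
For the base case r = 13: 2^r = 8192 and 2r^3 + 13r^2 = 6591, so 8192 ≥ 6591.
Inductive step: assume the claim holds for r = p, so 2^p ≥ 2p^3 + 13p^2.
Then 2^(p + 1) = 2·(2^p) ≥ 2·(2p^3 + 13p^2).
Also, for p ≥ 13 we have 2·(2p^3 + 13p^2) ≥ 2(p+1)^3 + 13(p+1)^2, since 2·(2p^3 + 13p^2) − (2(p+1)^3 + 13(p+1)^2) = 2p^3 + 7p^2 - 32p - 15, which is nonnegative for all p ≥ 13.
Combining, 2^(p + 1) ≥ 2(p+1)^3 + 13(p+1)^2.
This completes the induction.
Hence the smallest such n_0 is 13.

n_0 = 13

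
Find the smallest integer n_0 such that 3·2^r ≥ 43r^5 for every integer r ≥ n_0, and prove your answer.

n_0 = 28

At r = 27: 402653184 < 617003001, so the inequality fails and n_0 ≥ 28. We prove 3·2^r ≥ 43r^5 for all r ≥ 28.
Base step (r = 28): 3·2^r = 805306368 and 43r^5 = 740045824, so 805306368 ≥ 740045824.
Inductive step: suppose the statement holds for some m ≥ 28, so 3·2^m ≥ 43m^5.
Then 3·2^(m + 1) = 2·(3·2^m) ≥ 2·(43m^5).
Also, for m ≥ 28 we have 2·(43m^5) ≥ 43(m+1)^5, since 2 ≥ (1 + 1/m)^5 for all m ≥ 28.
Combining, 3·2^(m + 1) ≥ 43(m+1)^5.
By induction, the statement is established for all r ≥ 28.
Hence the smallest such n_0 is 28.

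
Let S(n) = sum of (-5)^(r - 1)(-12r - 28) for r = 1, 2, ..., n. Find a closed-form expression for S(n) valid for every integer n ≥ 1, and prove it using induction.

S(n) = (-5)^n(2n + 5) - 5

We claim S(n) = (-5)^n(2n + 5) - 5 for all n ≥ 1.
When n = 1: S(1) = -40, and the closed form gives -40. They agree.
Suppose the result is true for n = r, so S(r) = (-5)^r(2r + 5) - 5.
Then S(r+1) = S(r) + ((-5)^r(-12r - 40)) = ((-5)^r(2r + 5) - 5) + ((-5)^r(-12r - 40)).
Simplifying, S(r+1) = -10(-5)^r·r - 35(-5)^r - 5 = (-5)^(r+1)(2(r+1) + 5) - 5,
which is the closed form with n = r+1.
By induction, the statement is established for all n ≥ 1.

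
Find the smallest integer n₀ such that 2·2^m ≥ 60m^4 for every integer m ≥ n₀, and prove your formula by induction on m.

At m = 23: 16777216 < 16790460, so the inequality fails and n₀ ≥ 24. We prove 2·2^m ≥ 60m^4 for all m ≥ 24.
Base case (m = 24): 2·2^m = 33554432 and 60m^4 = 19906560, so 33554432 ≥ 19906560.
Inductive step: suppose the statement holds for some j ≥ 24, so 2·2^j ≥ 60j^4.
Then 2·2^(j + 1) = 2·(2·2^j) ≥ 2·(60j^4).
Also, for j ≥ 24 we have 2·(60j^4) ≥ 60(j+1)^4, since 2 ≥ (1 + 1/j)^4 for all j ≥ 24.
Combining, 2·2^(j + 1) ≥ 60(j+1)^4.
This completes the induction.
Hence the smallest such n₀ is 24.

n₀ = 24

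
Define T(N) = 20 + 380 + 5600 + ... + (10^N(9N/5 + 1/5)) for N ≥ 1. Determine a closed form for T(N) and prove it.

We claim T(N) = 2·10^N·N for all N ≥ 1.
When N = 1: T(1) = 20, and the closed form gives 20. They agree.
Inductive step: suppose the statement holds for some j ≥ 1, so T(j) = 2·10^j·j.
Then T(j+1) = T(j) + (10^j(18j + 20)) = (2·10^j·j) + (10^j(18j + 20)).
Simplifying, T(j+1) = 20·10^j(j + 1) = 2·10^(j+1)·(j+1),
which is the closed form with N = j+1.
This completes the induction.

T(N) = 2·10^N·N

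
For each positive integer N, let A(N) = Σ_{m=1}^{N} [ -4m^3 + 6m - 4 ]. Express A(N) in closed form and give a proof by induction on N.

We claim A(N) = -N(N^3 + 2N^2 - 2N + 1) for all N ≥ 1.
When N = 1: A(1) = -2, and the closed form gives -2. They agree.
Inductive step: assume the claim holds for N = m, so A(m) = m(-m^3 - 2m^2 + 2m - 1).
Then A(m+1) = A(m) + (6m - 4(m + 1)^3 + 2) = (m(-m^3 - 2m^2 + 2m - 1)) + (6m - 4(m + 1)^3 + 2).
Simplifying, A(m+1) = -(m + 1)(m^3 + 5m^2 + 5m + 2) = -(m+1)((m+1)^3 + 2(m+1)^2 - 2(m+1) + 1),
which is the closed form with N = m+1.
By induction, the statement is established for all N ≥ 1.

A(N) = -N(N^3 + 2N^2 - 2N + 1)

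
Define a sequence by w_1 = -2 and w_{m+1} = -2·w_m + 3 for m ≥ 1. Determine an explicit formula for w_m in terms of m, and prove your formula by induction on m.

Computing the first terms: w_1 = -2, w_2 = 7, w_3 = -11. This suggests w_m = -3(-2)^(m - 1) + 1.
Base case (m = 1): the formula gives -2 = -2 = w_1.
For the inductive step, assume it holds for an arbitrary k ≥ 1, so w_k = -3(-2)^(k - 1) + 1.
Then w_{k+1} = -2·w_k + 3 = -2·(-3(-2)^(k - 1) + 1) + 3 = -3(-2)^k + 1 = -3(-2)^((k+1) - 1) + 1,
which is the claimed formula at m = k+1.
By induction, the statement is established for all m ≥ 1.

w_m = -3(-2)^(m - 1) + 1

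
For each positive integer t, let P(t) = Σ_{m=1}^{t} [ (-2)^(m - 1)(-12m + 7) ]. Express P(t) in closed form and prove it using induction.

We claim P(t) = (-2)^t(4t - 1) + 1 for all t ≥ 1.
Base case (t = 1): P(1) = -5, and the closed form gives -5. They agree.
Suppose the result is true for t = m, so P(m) = (-2)^m(4m - 1) + 1.
Then P(m+1) = P(m) + ((-2)^m(-12m - 5)) = ((-2)^m(4m - 1) + 1) + ((-2)^m(-12m - 5)).
Simplifying, P(m+1) = -8(-2)^m·m - 6(-2)^m + 1 = (-2)^(m+1)(4(m+1) - 1) + 1,
which is the closed form with t = m+1.
Hence, by induction on t, the claim holds for every t ≥ 1.

P(t) = (-2)^t(4t - 1) + 1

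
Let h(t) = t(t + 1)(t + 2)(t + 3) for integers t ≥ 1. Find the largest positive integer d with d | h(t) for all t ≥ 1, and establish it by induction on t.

Computing the first values: h(1) = 24 and h(2) = 120; gcd(24, 120) = 24, so d ≤ 24.
We prove 24 | t(t + 1)(t + 2)(t + 3) for all t ≥ 1 by induction on t.
For the base case t = 1: h(1) = 24 = 24·(1), so 24 | h(1).
Inductive step: assume the claim holds for t = r, i.e. 24 | h(r). Then
h(r+1) − h(r) = (r+1)·(r+2)·(r+3)·(r+4) − r·(r+1)·(r+2)·(r+3) = (r+1)·(r+2)·(r+3)·[(r+4) − r] = 4·(r+1)·(r+2)·(r+3). The product of 3 consecutive integers is divisible by (3)! = 6, so h(r+1) − h(r) is divisible by 4·6 = 24. By the inductive hypothesis 24 | h(r), hence 24 | h(r+1).
Hence, by induction on t, the claim holds for every t ≥ 1.
Therefore the largest such d is 24.

d = 24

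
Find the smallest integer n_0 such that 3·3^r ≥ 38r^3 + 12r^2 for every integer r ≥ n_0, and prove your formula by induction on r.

n_0 = 9

At r = 8: 19683 < 20224, so the inequality fails and n_0 ≥ 9. We prove 3·3^r ≥ 38r^3 + 12r^2 for all r ≥ 9.
When r = 9: 3·3^r = 59049 and 38r^3 + 12r^2 = 28674, so 59049 ≥ 28674.
Inductive step: suppose the statement holds for some i ≥ 9, so 3·3^i ≥ 38i^3 + 12i^2.
Then 3·3^(i + 1) = 3·(3·3^i) ≥ 3·(38i^3 + 12i^2).
Also, for i ≥ 9 we have 3·(38i^3 + 12i^2) ≥ 38(i+1)^3 + 12(i+1)^2, since 3·(38i^3 + 12i^2) − (38(i+1)^3 + 12(i+1)^2) = 76i^3 - 90i^2 - 138i - 50, which is nonnegative for all i ≥ 9.
Combining, 3·3^(i + 1) ≥ 38(i+1)^3 + 12(i+1)^2.
By the principle of mathematical induction, the result holds for all r ≥ 9.
Hence the smallest such n_0 is 9.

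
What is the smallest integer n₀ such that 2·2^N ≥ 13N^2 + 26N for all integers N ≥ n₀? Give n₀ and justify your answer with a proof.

At N = 9: 1024 < 1287, so the inequality fails and n₀ ≥ 10. We prove 2·2^N ≥ 13N^2 + 26N for all N ≥ 10.
For the base case N = 10: 2·2^N = 2048 and 13N^2 + 26N = 1560, so 2048 ≥ 1560.
Suppose the result is true for N = r, so 2·2^r ≥ 13r^2 + 26r.
Then 2·2^(r + 1) = 2·(2·2^r) ≥ 2·(13r^2 + 26r).
Also, for r ≥ 10 we have 2·(13r^2 + 26r) ≥ 13(r+1)^2 + 26(r+1), since 2·(13r^2 + 26r) − (13(r+1)^2 + 26(r+1)) = 13r^2 - 39, which is nonnegative for all r ≥ 10.
Combining, 2·2^(r + 1) ≥ 13(r+1)^2 + 26(r+1).
This completes the induction.
Hence the smallest such n₀ is 10.

n₀ = 10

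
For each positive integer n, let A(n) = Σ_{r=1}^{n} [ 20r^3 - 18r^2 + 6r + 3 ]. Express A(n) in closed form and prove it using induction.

A(n) = n(5n^3 + 4n^2 - n + 3)

We claim A(n) = n(5n^3 + 4n^2 - n + 3) for all n ≥ 1.
Base step (n = 1): A(1) = 11, and the closed form gives 11. They agree.
Suppose the result is true for n = r, so A(r) = r(5r^3 + 4r^2 - r + 3).
Then A(r+1) = A(r) + (20r^3 + 42r^2 + 30r + 11) = (r(5r^3 + 4r^2 - r + 3)) + (20r^3 + 42r^2 + 30r + 11).
Simplifying, A(r+1) = (r + 1)(5r^3 + 19r^2 + 22r + 11) = (r+1)(5(r+1)^3 + 4(r+1)^2 - (r+1) + 3),
which is the closed form with n = r+1.
Hence, by induction on n, the claim holds for every n ≥ 1.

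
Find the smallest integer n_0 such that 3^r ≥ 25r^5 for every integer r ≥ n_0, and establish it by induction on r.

n_0 = 16

At r = 15: 14348907 < 18984375, so the inequality fails and n_0 ≥ 16. We prove 3^r ≥ 25r^5 for all r ≥ 16.
For the base case r = 16: 3^r = 43046721 and 25r^5 = 26214400, so 43046721 ≥ 26214400.
Suppose the result is true for r = k, so 3^k ≥ 25k^5.
Then 3^(k + 1) = 3·(3^k) ≥ 3·(25k^5).
Also, for k ≥ 16 we have 3·(25k^5) ≥ 25(k+1)^5, since 3 ≥ (1 + 1/k)^5 for all k ≥ 16.
Combining, 3^(k + 1) ≥ 25(k+1)^5.
This completes the induction.
Hence the smallest such n_0 is 16.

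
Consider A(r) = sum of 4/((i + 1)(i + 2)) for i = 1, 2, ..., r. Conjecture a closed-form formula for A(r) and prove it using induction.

A(r) = 2r/(r + 2)

We claim A(r) = 2r/(r + 2) for all r ≥ 1.
Base case (r = 1): A(1) = 2/3, and the closed form gives 2/3. They agree.
For the inductive step, assume it holds for an arbitrary i ≥ 1, so A(i) = 2i/(i + 2).
Then A(i+1) = A(i) + (4/((i + 2)(i + 3))) = (2i/(i + 2)) + (4/((i + 2)(i + 3))).
Simplifying, A(i+1) = 2(i + 1)/(i + 3) = 2(i+1)/((i+1) + 2),
which is the closed form with r = i+1.
By the principle of mathematical induction, the result holds for all r ≥ 1.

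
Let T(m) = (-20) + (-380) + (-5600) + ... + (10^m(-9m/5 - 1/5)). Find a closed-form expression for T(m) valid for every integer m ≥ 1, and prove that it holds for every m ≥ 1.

T(m) = -2·10^m·m

We claim T(m) = -2·10^m·m for all m ≥ 1.
For the base case m = 1: T(1) = -20, and the closed form gives -20. They agree.
Inductive step: suppose the statement holds for some k ≥ 1, so T(k) = -2·10^k·k.
Then T(k+1) = T(k) + (10^k(-18k - 20)) = (-2·10^k·k) + (10^k(-18k - 20)).
Simplifying, T(k+1) = 20·10^k(-k - 1) = -2·10^(k+1)·(k+1),
which is the closed form with m = k+1.
By the principle of mathematical induction, the result holds for all m ≥ 1.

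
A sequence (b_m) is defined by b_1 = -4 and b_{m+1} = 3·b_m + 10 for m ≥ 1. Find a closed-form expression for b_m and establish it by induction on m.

Computing the first terms: b_1 = -4, b_2 = -2, b_3 = 4. This suggests b_m = 3^(m - 1) - 5.
For the base case m = 1: the formula gives -4 = -4 = b_1.
Suppose the result is true for m = k, so b_k = 3^(k - 1) - 5.
Then b_{k+1} = 3·b_k + 10 = 3·(3^(k - 1) - 5) + 10 = 3^k - 5 = 3^((k+1) - 1) - 5,
which is the claimed formula at m = k+1.
By the principle of mathematical induction, the result holds for all m ≥ 1.

b_m = 3^(m - 1) - 5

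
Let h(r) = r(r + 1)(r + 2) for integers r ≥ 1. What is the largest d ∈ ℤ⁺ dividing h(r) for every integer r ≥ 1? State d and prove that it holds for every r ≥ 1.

Computing the first values: h(1) = 6 and h(2) = 24; gcd(6, 24) = 6, so d ≤ 6.
We prove 6 | r(r + 1)(r + 2) for all r ≥ 1 by induction on r.
For the base case r = 1: h(1) = 6 = 6·(1), so 6 | h(1).
Inductive step: suppose the statement holds for some j ≥ 1, i.e. 6 | h(j). Then
h(j+1) − h(j) = (j+1)·(j+2)·(j+3) − j·(j+1)·(j+2) = (j+1)·(j+2)·[(j+3) − j] = 3·(j+1)·(j+2). The product of 2 consecutive integers is divisible by (2)! = 2, so h(j+1) − h(j) is divisible by 3·2 = 6. By the inductive hypothesis 6 | h(j), hence 6 | h(j+1).
By induction, the statement is established for all r ≥ 1.
Therefore the largest such d is 6.

d = 6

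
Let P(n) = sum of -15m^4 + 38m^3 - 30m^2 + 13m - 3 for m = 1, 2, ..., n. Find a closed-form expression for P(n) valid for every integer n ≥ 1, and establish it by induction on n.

P(n) = -n(3n^4 - 2n^3 - 4n^2 - n + 1)

We claim P(n) = -n(3n^4 - 2n^3 - 4n^2 - n + 1) for all n ≥ 1.
Base case (n = 1): P(1) = 3, and the closed form gives 3. They agree.
Suppose the result is true for n = m, so P(m) = m(-3m^4 + 2m^3 + 4m^2 + m - 1).
Then P(m+1) = P(m) + (-15m^4 - 22m^3 - 6m^2 + 7m + 3) = (m(-3m^4 + 2m^3 + 4m^2 + m - 1)) + (-15m^4 - 22m^3 - 6m^2 + 7m + 3).
Simplifying, P(m+1) = -(m + 1)(3m^4 + 10m^3 + 8m^2 - 3m - 3) = -(m+1)(3(m+1)^4 - 2(m+1)^3 - 4(m+1)^2 - (m+1) + 1),
which is the closed form with n = m+1.
By the principle of mathematical induction, the result holds for all n ≥ 1.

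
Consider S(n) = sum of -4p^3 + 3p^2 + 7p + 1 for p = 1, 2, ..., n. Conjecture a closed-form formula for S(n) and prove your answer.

S(n) = -n(n^3 + n^2 - 4n - 5)

We claim S(n) = -n(n^3 + n^2 - 4n - 5) for all n ≥ 1.
Base step (n = 1): S(1) = 7, and the closed form gives 7. They agree.
Suppose the result is true for n = p, so S(p) = p(-p^3 - p^2 + 4p + 5).
Then S(p+1) = S(p) + (-4p^3 - 9p^2 + p + 7) = (p(-p^3 - p^2 + 4p + 5)) + (-4p^3 - 9p^2 + p + 7).
Simplifying, S(p+1) = -(p + 1)(p^3 + 4p^2 + p - 7) = -(p+1)((p+1)^3 + (p+1)^2 - 4(p+1) - 5),
which is the closed form with n = p+1.
Hence, by induction on n, the claim holds for every n ≥ 1.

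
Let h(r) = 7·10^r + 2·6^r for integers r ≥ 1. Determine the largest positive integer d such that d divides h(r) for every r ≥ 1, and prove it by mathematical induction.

d = 2

Computing the first values: h(1) = 82 and h(2) = 772; gcd(82, 772) = 2, so d ≤ 2.
We prove 2 | 7·10^r + 2·6^r for all r ≥ 1 by induction on r.
When r = 1: h(1) = 82 = 2·(41), so 2 | h(1).
Inductive step: assume the claim holds for r = m, i.e. 2 | h(m). Then
h(m+1) − 10·h(m) = (7·10^(m+1) + 2·6^(m+1)) − 10·(7·10^m + 2·6^m) = (2)·6^m·(6 − 10) = (-8)·6^m. Since 2 | h(m) by the inductive hypothesis, 2 | 10·h(m); and 2 | -8 since -8 = 2·-4. Therefore 2 | h(m+1).
By the principle of mathematical induction, the result holds for all r ≥ 1.
Therefore the largest such d is 2.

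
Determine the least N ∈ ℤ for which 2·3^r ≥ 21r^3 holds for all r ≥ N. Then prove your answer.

At r = 7: 4374 < 7203, so the inequality fails and N ≥ 8. We prove 2·3^r ≥ 21r^3 for all r ≥ 8.
Base case (r = 8): 2·3^r = 13122 and 21r^3 = 10752, so 13122 ≥ 10752.
Suppose the result is true for r = k, so 2·3^k ≥ 21k^3.
Then 2·3^(k + 1) = 3·(2·3^k) ≥ 3·(21k^3).
Also, for k ≥ 8 we have 3·(21k^3) ≥ 21(k+1)^3, since 3 ≥ (1 + 1/k)^3 for all k ≥ 8.
Combining, 2·3^(k + 1) ≥ 21(k+1)^3.
This completes the induction.
Hence the smallest such N is 8.

N = 8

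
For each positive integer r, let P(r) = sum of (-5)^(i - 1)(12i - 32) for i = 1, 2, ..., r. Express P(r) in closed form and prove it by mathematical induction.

We claim P(r) = (-5)^r(-2r + 5) - 5 for all r ≥ 1.
When r = 1: P(1) = -20, and the closed form gives -20. They agree.
Inductive step: suppose the statement holds for some i ≥ 1, so P(i) = (-5)^i(-2i + 5) - 5.
Then P(i+1) = P(i) + ((-5)^i(12i - 20)) = ((-5)^i(-2i + 5) - 5) + ((-5)^i(12i - 20)).
Simplifying, P(i+1) = 10(-5)^i·i - 15(-5)^i - 5 = (-5)^(i+1)(-2(i+1) + 5) - 5,
which is the closed form with r = i+1.
Hence, by induction on r, the claim holds for every r ≥ 1.

P(r) = (-5)^r(-2r + 5) - 5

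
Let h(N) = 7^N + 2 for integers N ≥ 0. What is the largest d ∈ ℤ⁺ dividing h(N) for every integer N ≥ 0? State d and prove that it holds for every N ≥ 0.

Computing the first values: h(0) = 3 and h(1) = 9; gcd(3, 9) = 3, so d ≤ 3.
We prove 3 | 7^N + 2 for all N ≥ 0 by induction on N.
Base step (N = 0): h(0) = 3 = 3·(1), so 3 | h(0).
Inductive step: assume the claim holds for N = i, i.e. 3 | h(i). Then
h(i+1) = 7^(i+1) + 2 = 7·(7^i + 2) - 12 = 7·h(i) - 12. The first term is divisible by 3 by the inductive hypothesis, and -12 is divisible by 3. Hence 3 | h(i+1).
By induction, the statement is established for all N ≥ 0.
Therefore the largest such d is 3.

d = 3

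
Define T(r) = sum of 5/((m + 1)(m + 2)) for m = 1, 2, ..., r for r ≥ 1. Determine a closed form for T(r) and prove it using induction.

T(r) = 5r/(2(r + 2))

We claim T(r) = 5r/(2(r + 2)) for all r ≥ 1.
Base case (r = 1): T(1) = 5/6, and the closed form gives 5/6. They agree.
Inductive step: suppose the statement holds for some m ≥ 1, so T(m) = 5m/(2(m + 2)).
Then T(m+1) = T(m) + (5/((m + 2)(m + 3))) = (5m/(2(m + 2))) + (5/((m + 2)(m + 3))).
Simplifying, T(m+1) = 5(m + 1)/(2(m + 3)) = 5(m+1)/(2((m+1) + 2)),
which is the closed form with r = m+1.
By the principle of mathematical induction, the result holds for all r ≥ 1.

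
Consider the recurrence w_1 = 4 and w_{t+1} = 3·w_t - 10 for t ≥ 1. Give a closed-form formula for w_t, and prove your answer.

Computing the first terms: w_1 = 4, w_2 = 2, w_3 = -4. This suggests w_t = -3^(t - 1) + 5.
Base case (t = 1): the formula gives 4 = 4 = w_1.
For the inductive step, assume it holds for an arbitrary k ≥ 1, so w_k = -3^(k - 1) + 5.
Then w_{k+1} = 3·w_k - 10 = 3·(-3^(k - 1) + 5) - 10 = -3^k + 5 = -3^((k+1) - 1) + 5,
which is the claimed formula at t = k+1.
Hence, by induction on t, the claim holds for every t ≥ 1.

w_t = -3^(t - 1) + 5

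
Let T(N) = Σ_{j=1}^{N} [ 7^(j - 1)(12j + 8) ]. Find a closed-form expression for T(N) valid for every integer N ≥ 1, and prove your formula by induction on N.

T(N) = 7^N(2N + 1) - 1

We claim T(N) = 7^N(2N + 1) - 1 for all N ≥ 1.
Base case (N = 1): T(1) = 20, and the closed form gives 20. They agree.
Suppose the result is true for N = j, so T(j) = 7^j(2j + 1) - 1.
Then T(j+1) = T(j) + (7^j(12j + 20)) = (7^j(2j + 1) - 1) + (7^j(12j + 20)).
Simplifying, T(j+1) = 14·7^j·j + 21·7^j - 1 = 7^(j+1)(2(j+1) + 1) - 1,
which is the closed form with N = j+1.
By the principle of mathematical induction, the result holds for all N ≥ 1.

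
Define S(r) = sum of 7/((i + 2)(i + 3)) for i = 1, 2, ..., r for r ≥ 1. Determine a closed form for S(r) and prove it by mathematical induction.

S(r) = 7r/(3(r + 3))

We claim S(r) = 7r/(3(r + 3)) for all r ≥ 1.
For the base case r = 1: S(1) = 7/12, and the closed form gives 7/12. They agree.
Suppose the result is true for r = i, so S(i) = 7i/(3(i + 3)).
Then S(i+1) = S(i) + (7/((i + 3)(i + 4))) = (7i/(3(i + 3))) + (7/((i + 3)(i + 4))).
Simplifying, S(i+1) = 7(i + 1)/(3(i + 4)) = 7(i+1)/(3((i+1) + 3)),
which is the closed form with r = i+1.
By the principle of mathematical induction, the result holds for all r ≥ 1.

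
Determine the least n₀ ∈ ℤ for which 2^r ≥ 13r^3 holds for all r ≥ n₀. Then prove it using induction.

n₀ = 16

At r = 15: 32768 < 43875, so the inequality fails and n₀ ≥ 16. We prove 2^r ≥ 13r^3 for all r ≥ 16.
Base case (r = 16): 2^r = 65536 and 13r^3 = 53248, so 65536 ≥ 53248.
Suppose the result is true for r = p, so 2^p ≥ 13p^3.
Then 2^(p + 1) = 2·(2^p) ≥ 2·(13p^3).
Also, for p ≥ 16 we have 2·(13p^3) ≥ 13(p+1)^3, since 2 ≥ (1 + 1/p)^3 for all p ≥ 16.
Combining, 2^(p + 1) ≥ 13(p+1)^3.
This completes the induction.
Hence the smallest such n₀ is 16.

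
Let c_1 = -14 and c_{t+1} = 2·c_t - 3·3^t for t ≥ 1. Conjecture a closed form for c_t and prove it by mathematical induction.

Computing the first terms: c_1 = -14, c_2 = -37, c_3 = -101. This suggests c_t = -5·2^(t - 1) - 3^(t + 1).
Base case (t = 1): the formula gives -14 = -14 = c_1.
Inductive step: suppose the statement holds for some m ≥ 1, so c_m = -5·2^(m - 1) - 3^(m + 1).
Then c_{m+1} = 2·c_m - 3·3^m = 2·(-5·2^(m - 1) - 3^(m + 1)) - 3·3^m = -5·2^m - 3^(m + 2) = -5·2^((m+1) - 1) - 3^((m+1) + 1),
which is the claimed formula at t = m+1.
By the principle of mathematical induction, the result holds for all t ≥ 1.

c_t = -5·2^(t - 1) - 3^(t + 1)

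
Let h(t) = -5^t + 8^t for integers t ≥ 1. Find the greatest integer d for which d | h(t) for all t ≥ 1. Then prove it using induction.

Computing the first values: h(1) = 3 and h(2) = 39; gcd(3, 39) = 3, so d ≤ 3.
We prove 3 | -5^t + 8^t for all t ≥ 1 by induction on t.
When t = 1: h(1) = 3 = 3·(1), so 3 | h(1).
Inductive step: suppose the statement holds for some j ≥ 1, i.e. 3 | h(j). Then
8^{j+1} − 5^{j+1} = 8·8^j − 5·5^j = 8·(8^j − 5^j) + (3)·5^j. The first term is divisible by 3 by the inductive hypothesis, and the second term (3)·5^j is divisible by 3 since 3 | 3. Hence 3 | h(j+1).
This completes the induction.
Therefore the largest such d is 3.

d = 3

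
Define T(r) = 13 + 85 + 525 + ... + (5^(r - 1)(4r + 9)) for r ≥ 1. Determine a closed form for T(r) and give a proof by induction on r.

T(r) = 5^r(r + 2) - 2

We claim T(r) = 5^r(r + 2) - 2 for all r ≥ 1.
For the base case r = 1: T(1) = 13, and the closed form gives 13. They agree.
For the inductive step, assume it holds for an arbitrary p ≥ 1, so T(p) = 5^p(p + 2) - 2.
Then T(p+1) = T(p) + (5^p(4p + 13)) = (5^p(p + 2) - 2) + (5^p(4p + 13)).
Simplifying, T(p+1) = 5·5^p·p + 15·5^p - 2 = 5^(p+1)((p+1) + 2) - 2,
which is the closed form with r = p+1.
By induction, the statement is established for all r ≥ 1.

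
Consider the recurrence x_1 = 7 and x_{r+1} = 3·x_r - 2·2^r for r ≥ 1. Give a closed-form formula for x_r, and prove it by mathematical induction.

x_r = 2^(r + 1) + 3^r

Computing the first terms: x_1 = 7, x_2 = 17, x_3 = 43. This suggests x_r = 2^(r + 1) + 3^r.
Base step (r = 1): the formula gives 7 = 7 = x_1.
Suppose the result is true for r = i, so x_i = 2^(i + 1) + 3^i.
Then x_{i+1} = 3·x_i - 2·2^i = 3·(2^(i + 1) + 3^i) - 2·2^i = 2^(i + 2) + 3^(i + 1) = 2^((i+1) + 1) + 3^(i+1),
which is the claimed formula at r = i+1.
This completes the induction.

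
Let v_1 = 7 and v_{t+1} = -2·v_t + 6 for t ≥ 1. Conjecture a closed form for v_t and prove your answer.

v_t = 5(-2)^(t - 1) + 2

Computing the first terms: v_1 = 7, v_2 = -8, v_3 = 22. This suggests v_t = 5(-2)^(t - 1) + 2.
For the base case t = 1: the formula gives 7 = 7 = v_1.
For the inductive step, assume it holds for an arbitrary m ≥ 1, so v_m = 5(-2)^(m - 1) + 2.
Then v_{m+1} = -2·v_m + 6 = -2·(5(-2)^(m - 1) + 2) + 6 = 5(-2)^m + 2 = 5(-2)^((m+1) - 1) + 2,
which is the claimed formula at t = m+1.
Hence, by induction on t, the claim holds for every t ≥ 1.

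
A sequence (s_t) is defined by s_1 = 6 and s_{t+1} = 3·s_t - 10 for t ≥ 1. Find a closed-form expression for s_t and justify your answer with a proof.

s_t = 3^(t - 1) + 5

Computing the first terms: s_1 = 6, s_2 = 8, s_3 = 14. This suggests s_t = 3^(t - 1) + 5.
When t = 1: the formula gives 6 = 6 = s_1.
Inductive step: assume the claim holds for t = r, so s_r = 3^(r - 1) + 5.
Then s_{r+1} = 3·s_r - 10 = 3·(3^(r - 1) + 5) - 10 = 3^r + 5 = 3^((r+1) - 1) + 5,
which is the claimed formula at t = r+1.
By the principle of mathematical induction, the result holds for all t ≥ 1.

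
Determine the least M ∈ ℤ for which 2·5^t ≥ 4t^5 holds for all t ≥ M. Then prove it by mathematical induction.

M = 6

At t = 5: 6250 < 12500, so the inequality fails and M ≥ 6. We prove 2·5^t ≥ 4t^5 for all t ≥ 6.
Base case (t = 6): 2·5^t = 31250 and 4t^5 = 31104, so 31250 ≥ 31104.
Inductive step: assume the claim holds for t = r, so 2·5^r ≥ 4r^5.
Then 2·5^(r + 1) = 5·(2·5^r) ≥ 5·(4r^5).
Also, for r ≥ 6 we have 5·(4r^5) ≥ 4(r+1)^5, since 5 ≥ (1 + 1/r)^5 for all r ≥ 6.
Combining, 2·5^(r + 1) ≥ 4(r+1)^5.
This completes the induction.
Hence the smallest such M is 6.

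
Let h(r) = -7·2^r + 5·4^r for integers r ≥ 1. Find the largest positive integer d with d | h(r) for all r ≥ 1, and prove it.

d = 2

Computing the first values: h(1) = 6 and h(2) = 52; gcd(6, 52) = 2, so d ≤ 2.
We prove 2 | -7·2^r + 5·4^r for all r ≥ 1 by induction on r.
Base case (r = 1): h(1) = 6 = 2·(3), so 2 | h(1).
For the inductive step, assume it holds for an arbitrary k ≥ 1, i.e. 2 | h(k). Then
h(k+1) − 4·h(k) = (-7·2^(k+1) + 5·4^(k+1)) − 4·(-7·2^k + 5·4^k) = (-7)·2^k·(2 − 4) = (14)·2^k. Since 2 | h(k) by the inductive hypothesis, 2 | 4·h(k); and 2 | 14 since 14 = 2·7. Therefore 2 | h(k+1).
By induction, the statement is established for all r ≥ 1.
Therefore the largest such d is 2.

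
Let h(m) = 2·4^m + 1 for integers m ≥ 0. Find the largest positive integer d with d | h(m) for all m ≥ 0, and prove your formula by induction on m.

d = 3

Computing the first values: h(0) = 3 and h(1) = 9; gcd(3, 9) = 3, so d ≤ 3.
We prove 3 | 2·4^m + 1 for all m ≥ 0 by induction on m.
When m = 0: h(0) = 3 = 3·(1), so 3 | h(0).
Inductive step: assume the claim holds for m = j, i.e. 3 | h(j). Then
h(j+1) = 2·4^(j+1) + 1 = 4·(2·4^j + 1) - 3 = 4·h(j) - 3. The first term is divisible by 3 by the inductive hypothesis, and -3 is divisible by 3. Hence 3 | h(j+1).
This completes the induction.
Therefore the largest such d is 3.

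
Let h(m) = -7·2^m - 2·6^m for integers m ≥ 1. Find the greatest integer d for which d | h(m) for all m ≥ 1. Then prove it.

d = 2

Computing the first values: h(1) = -26 and h(2) = -100; gcd(-26, -100) = 2, so d ≤ 2.
We prove 2 | -7·2^m - 2·6^m for all m ≥ 1 by induction on m.
Base step (m = 1): h(1) = -26 = 2·(-13), so 2 | h(1).
Inductive step: assume the claim holds for m = p, i.e. 2 | h(p). Then
h(p+1) − 6·h(p) = (-7·2^(p+1) - 2·6^(p+1)) − 6·(-7·2^p - 2·6^p) = (-7)·2^p·(2 − 6) = (28)·2^p. Since 2 | h(p) by the inductive hypothesis, 2 | 6·h(p); and 2 | 28 since 28 = 2·14. Therefore 2 | h(p+1).
By induction, the statement is established for all m ≥ 1.
Therefore the largest such d is 2.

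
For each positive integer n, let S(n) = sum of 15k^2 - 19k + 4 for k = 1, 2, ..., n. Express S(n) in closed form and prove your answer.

S(n) = n(n - 1)(5n + 3)

We claim S(n) = n(n - 1)(5n + 3) for all n ≥ 1.
For the base case n = 1: S(1) = 0, and the closed form gives 0. They agree.
Inductive step: suppose the statement holds for some k ≥ 1, so S(k) = k(5k^2 - 2k - 3).
Then S(k+1) = S(k) + (k(15k + 11)) = (k(5k^2 - 2k - 3)) + (k(15k + 11)).
Simplifying, S(k+1) = k(k + 1)(5k + 8) = (k+1)((k+1) - 1)(5(k+1) + 3),
which is the closed form with n = k+1.
This completes the induction.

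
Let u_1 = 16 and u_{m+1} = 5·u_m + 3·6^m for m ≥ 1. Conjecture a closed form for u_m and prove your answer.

Computing the first terms: u_1 = 16, u_2 = 98, u_3 = 598. This suggests u_m = -2·5^(m - 1) + 3·6^m.
When m = 1: the formula gives 16 = 16 = u_1.
For the inductive step, assume it holds for an arbitrary i ≥ 1, so u_i = -2·5^(i - 1) + 3·6^i.
Then u_{i+1} = 5·u_i + 3·6^i = 5·(-2·5^(i - 1) + 3·6^i) + 3·6^i = -2·5^i + 3·6^(i + 1) = -2·5^((i+1) - 1) + 3·6^(i+1),
which is the claimed formula at m = i+1.
By the principle of mathematical induction, the result holds for all m ≥ 1.

u_m = -2·5^(m - 1) + 3·6^m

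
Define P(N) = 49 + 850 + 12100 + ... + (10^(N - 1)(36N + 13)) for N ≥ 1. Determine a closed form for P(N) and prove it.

P(N) = 10^N(4N + 1) - 1

We claim P(N) = 10^N(4N + 1) - 1 for all N ≥ 1.
When N = 1: P(1) = 49, and the closed form gives 49. They agree.
Inductive step: suppose the statement holds for some r ≥ 1, so P(r) = 10^r(4r + 1) - 1.
Then P(r+1) = P(r) + (10^r(36r + 49)) = (10^r(4r + 1) - 1) + (10^r(36r + 49)).
Simplifying, P(r+1) = 40·10^r·r + 50·10^r - 1 = 10^(r+1)(4(r+1) + 1) - 1,
which is the closed form with N = r+1.
Hence, by induction on N, the claim holds for every N ≥ 1.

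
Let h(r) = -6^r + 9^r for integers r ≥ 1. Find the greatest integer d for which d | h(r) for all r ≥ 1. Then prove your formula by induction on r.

Computing the first values: h(1) = 3 and h(2) = 45; gcd(3, 45) = 3, so d ≤ 3.
We prove 3 | -6^r + 9^r for all r ≥ 1 by induction on r.
For the base case r = 1: h(1) = 3 = 3·(1), so 3 | h(1).
Inductive step: assume the claim holds for r = p, i.e. 3 | h(p). Then
9^{p+1} − 6^{p+1} = 9·9^p − 6·6^p = 9·(9^p − 6^p) + (3)·6^p. The first term is divisible by 3 by the inductive hypothesis, and the second term (3)·6^p is divisible by 3 since 3 | 3. Hence 3 | h(p+1).
By the principle of mathematical induction, the result holds for all r ≥ 1.
Therefore the largest such d is 3.

d = 3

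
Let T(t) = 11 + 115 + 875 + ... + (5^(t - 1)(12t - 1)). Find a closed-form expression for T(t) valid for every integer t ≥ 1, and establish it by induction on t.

T(t) = 5^t(3t - 1) + 1

We claim T(t) = 5^t(3t - 1) + 1 for all t ≥ 1.
Base case (t = 1): T(1) = 11, and the closed form gives 11. They agree.
For the inductive step, assume it holds for an arbitrary j ≥ 1, so T(j) = 5^j(3j - 1) + 1.
Then T(j+1) = T(j) + (5^j(12j + 11)) = (5^j(3j - 1) + 1) + (5^j(12j + 11)).
Simplifying, T(j+1) = 15·5^j·j + 10·5^j + 1 = 5^(j+1)(3(j+1) - 1) + 1,
which is the closed form with t = j+1.
By the principle of mathematical induction, the result holds for all t ≥ 1.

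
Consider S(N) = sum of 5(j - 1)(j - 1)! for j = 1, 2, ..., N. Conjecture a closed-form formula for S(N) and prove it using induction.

S(N) = 5N! - 5

We claim S(N) = 5N! - 5 for all N ≥ 1.
Base case (N = 1): S(1) = 0, and the closed form gives 0. They agree.
For the inductive step, assume it holds for an arbitrary j ≥ 1, so S(j) = 5j! - 5.
Then S(j+1) = S(j) + (5j·j!) = (5j! - 5) + (5j·j!).
Simplifying, S(j+1) = 5(j+1)! - 5,
which is the closed form with N = j+1.
By the principle of mathematical induction, the result holds for all N ≥ 1.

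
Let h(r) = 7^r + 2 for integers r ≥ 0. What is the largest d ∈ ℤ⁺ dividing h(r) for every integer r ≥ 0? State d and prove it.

Computing the first values: h(0) = 3 and h(1) = 9; gcd(3, 9) = 3, so d ≤ 3.
We prove 3 | 7^r + 2 for all r ≥ 0 by induction on r.
For the base case r = 0: h(0) = 3 = 3·(1), so 3 | h(0).
For the inductive step, assume it holds for an arbitrary p ≥ 0, i.e. 3 | h(p). Then
h(p+1) = 7^(p+1) + 2 = 7·(7^p + 2) - 12 = 7·h(p) - 12. The first term is divisible by 3 by the inductive hypothesis, and -12 is divisible by 3. Hence 3 | h(p+1).
This completes the induction.
Therefore the largest such d is 3.

d = 3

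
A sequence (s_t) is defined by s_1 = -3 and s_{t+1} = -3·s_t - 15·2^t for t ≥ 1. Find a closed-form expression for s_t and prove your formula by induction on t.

s_t = -(-3)^t - 3·2^t

Computing the first terms: s_1 = -3, s_2 = -21, s_3 = 3. This suggests s_t = -(-3)^t - 3·2^t.
Base step (t = 1): the formula gives -3 = -3 = s_1.
Inductive step: suppose the statement holds for some p ≥ 1, so s_p = -(-3)^p - 3·2^p.
Then s_{p+1} = -3·s_p - 15·2^p = -3·(-(-3)^p - 3·2^p) - 15·2^p = -(-3)^(p + 1) - 3·2^(p + 1),
which is the claimed formula at t = p+1.
By the principle of mathematical induction, the result holds for all t ≥ 1.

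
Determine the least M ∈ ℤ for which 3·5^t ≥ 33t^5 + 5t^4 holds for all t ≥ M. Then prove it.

At t = 7: 234375 < 566636, so the inequality fails and M ≥ 8. We prove 3·5^t ≥ 33t^5 + 5t^4 for all t ≥ 8.
When t = 8: 3·5^t = 1171875 and 33t^5 + 5t^4 = 1101824, so 1171875 ≥ 1101824.
Suppose the result is true for t = r, so 3·5^r ≥ 33r^5 + 5r^4.
Then 3·5^(r + 1) = 5·(3·5^r) ≥ 5·(33r^5 + 5r^4).
Also, for r ≥ 8 we have 5·(33r^5 + 5r^4) ≥ 33(r+1)^5 + 5(r+1)^4, since 5·(33r^5 + 5r^4) − (33(r+1)^5 + 5(r+1)^4) = 132r^5 - 145r^4 - 350r^3 - 360r^2 - 185r - 38, which is nonnegative for all r ≥ 8.
Combining, 3·5^(r + 1) ≥ 33(r+1)^5 + 5(r+1)^4.
Hence, by induction on t, the claim holds for every t ≥ 8.
Hence the smallest such M is 8.

M = 8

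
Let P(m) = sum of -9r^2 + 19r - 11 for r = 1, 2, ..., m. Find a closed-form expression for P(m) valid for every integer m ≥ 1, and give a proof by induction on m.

We claim P(m) = -m(3m^2 - 5m + 3) for all m ≥ 1.
For the base case m = 1: P(1) = -1, and the closed form gives -1. They agree.
Inductive step: assume the claim holds for m = r, so P(r) = r(-3r^2 + 5r - 3).
Then P(r+1) = P(r) + (-9r^2 + r - 1) = (r(-3r^2 + 5r - 3)) + (-9r^2 + r - 1).
Simplifying, P(r+1) = -(r + 1)(3r^2 + r + 1) = -(r+1)(3(r+1)^2 - 5(r+1) + 3),
which is the closed form with m = r+1.
By the principle of mathematical induction, the result holds for all m ≥ 1.

P(m) = -m(3m^2 - 5m + 3)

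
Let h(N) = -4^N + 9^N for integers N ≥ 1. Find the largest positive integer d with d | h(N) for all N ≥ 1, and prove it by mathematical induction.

Computing the first values: h(1) = 5 and h(2) = 65; gcd(5, 65) = 5, so d ≤ 5.
We prove 5 | -4^N + 9^N for all N ≥ 1 by induction on N.
Base step (N = 1): h(1) = 5 = 5·(1), so 5 | h(1).
Inductive step: suppose the statement holds for some m ≥ 1, i.e. 5 | h(m). Then
9^{m+1} − 4^{m+1} = 9·9^m − 4·4^m = 9·(9^m − 4^m) + (5)·4^m. The first term is divisible by 5 by the inductive hypothesis, and the second term (5)·4^m is divisible by 5 since 5 | 5. Hence 5 | h(m+1).
This completes the induction.
Therefore the largest such d is 5.

d = 5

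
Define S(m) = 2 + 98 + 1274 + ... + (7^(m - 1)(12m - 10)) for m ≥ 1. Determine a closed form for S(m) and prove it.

We claim S(m) = 2·7^m(m - 1) + 2 for all m ≥ 1.
Base case (m = 1): S(1) = 2, and the closed form gives 2. They agree.
Inductive step: assume the claim holds for m = p, so S(p) = 2·7^p(p - 1) + 2.
Then S(p+1) = S(p) + (7^p(12p + 2)) = (2·7^p(p - 1) + 2) + (7^p(12p + 2)).
Simplifying, S(p+1) = 14·7^p·p + 2 = 2·7^(p+1)((p+1) - 1) + 2,
which is the closed form with m = p+1.
By induction, the statement is established for all m ≥ 1.

S(m) = 2·7^m(m - 1) + 2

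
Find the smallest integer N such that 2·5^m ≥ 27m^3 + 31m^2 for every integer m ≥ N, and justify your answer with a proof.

At m = 4: 1250 < 2224, so the inequality fails and N ≥ 5. We prove 2·5^m ≥ 27m^3 + 31m^2 for all m ≥ 5.
Base step (m = 5): 2·5^m = 6250 and 27m^3 + 31m^2 = 4150, so 6250 ≥ 4150.
Inductive step: assume the claim holds for m = r, so 2·5^r ≥ 27r^3 + 31r^2.
Then 2·5^(r + 1) = 5·(2·5^r) ≥ 5·(27r^3 + 31r^2).
Also, for r ≥ 5 we have 5·(27r^3 + 31r^2) ≥ 27(r+1)^3 + 31(r+1)^2, since 5·(27r^3 + 31r^2) − (27(r+1)^3 + 31(r+1)^2) = 108r^3 + 43r^2 - 143r - 58, which is nonnegative for all r ≥ 5.
Combining, 2·5^(r + 1) ≥ 27(r+1)^3 + 31(r+1)^2.
This completes the induction.
Hence the smallest such N is 5.

N = 5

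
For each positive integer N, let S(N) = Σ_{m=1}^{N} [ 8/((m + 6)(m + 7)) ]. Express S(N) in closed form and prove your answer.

S(N) = 8N/(7(N + 7))

We claim S(N) = 8N/(7(N + 7)) for all N ≥ 1.
When N = 1: S(1) = 1/7, and the closed form gives 1/7. They agree.
Inductive step: assume the claim holds for N = m, so S(m) = 8m/(7(m + 7)).
Then S(m+1) = S(m) + (8/((m + 7)(m + 8))) = (8m/(7(m + 7))) + (8/((m + 7)(m + 8))).
Simplifying, S(m+1) = 8(m + 1)/(7(m + 8)) = 8(m+1)/(7((m+1) + 7)),
which is the closed form with N = m+1.
By induction, the statement is established for all N ≥ 1.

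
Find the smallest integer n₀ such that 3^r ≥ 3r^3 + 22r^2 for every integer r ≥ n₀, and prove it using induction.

n₀ = 7

At r = 6: 729 < 1440, so the inequality fails and n₀ ≥ 7. We prove 3^r ≥ 3r^3 + 22r^2 for all r ≥ 7.
When r = 7: 3^r = 2187 and 3r^3 + 22r^2 = 2107, so 2187 ≥ 2107.
Suppose the result is true for r = k, so 3^k ≥ 3k^3 + 22k^2.
Then 3^(k + 1) = 3·(3^k) ≥ 3·(3k^3 + 22k^2).
Also, for k ≥ 7 we have 3·(3k^3 + 22k^2) ≥ 3(k+1)^3 + 22(k+1)^2, since 3·(3k^3 + 22k^2) − (3(k+1)^3 + 22(k+1)^2) = 6k^3 + 35k^2 - 53k - 25, which is nonnegative for all k ≥ 7.
Combining, 3^(k + 1) ≥ 3(k+1)^3 + 22(k+1)^2.
Hence, by induction on r, the claim holds for every r ≥ 7.
Hence the smallest such n₀ is 7.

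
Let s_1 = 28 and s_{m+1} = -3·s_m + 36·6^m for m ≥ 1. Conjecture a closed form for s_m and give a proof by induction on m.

Computing the first terms: s_1 = 28, s_2 = 132, s_3 = 900. This suggests s_m = 4(-3)^(m - 1) + 4·6^m.
For the base case m = 1: the formula gives 28 = 28 = s_1.
Inductive step: assume the claim holds for m = r, so s_r = 4(-3)^(r - 1) + 4·6^r.
Then s_{r+1} = -3·s_r + 36·6^r = -3·(4(-3)^(r - 1) + 4·6^r) + 36·6^r = 4(-3)^r + 4·6^(r + 1) = 4(-3)^((r+1) - 1) + 4·6^(r+1),
which is the claimed formula at m = r+1.
By the principle of mathematical induction, the result holds for all m ≥ 1.

s_m = 4(-3)^(m - 1) + 4·6^m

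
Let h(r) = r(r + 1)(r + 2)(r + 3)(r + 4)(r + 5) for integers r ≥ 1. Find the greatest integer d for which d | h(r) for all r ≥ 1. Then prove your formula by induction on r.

d = 720

Computing the first values: h(1) = 720 and h(2) = 5040; gcd(720, 5040) = 720, so d ≤ 720.
We prove 720 | r(r + 1)(r + 2)(r + 3)(r + 4)(r + 5) for all r ≥ 1 by induction on r.
When r = 1: h(1) = 720 = 720·(1), so 720 | h(1).
For the inductive step, assume it holds for an arbitrary k ≥ 1, i.e. 720 | h(k). Then
h(k+1) − h(k) = (k+1)·(k+2)·(k+3)·(k+4)·(k+5)·(k+6) − k·(k+1)·(k+2)·(k+3)·(k+4)·(k+5) = (k+1)·(k+2)·(k+3)·(k+4)·(k+5)·[(k+6) − k] = 6·(k+1)·(k+2)·(k+3)·(k+4)·(k+5). The product of 5 consecutive integers is divisible by (5)! = 120, so h(k+1) − h(k) is divisible by 6·120 = 720. By the inductive hypothesis 720 | h(k), hence 720 | h(k+1).
By the principle of mathematical induction, the result holds for all r ≥ 1.
Therefore the largest such d is 720.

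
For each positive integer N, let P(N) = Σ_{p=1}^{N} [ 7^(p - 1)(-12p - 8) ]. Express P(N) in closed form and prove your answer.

We claim P(N) = -7^N(2N + 1) + 1 for all N ≥ 1.
Base case (N = 1): P(1) = -20, and the closed form gives -20. They agree.
For the inductive step, assume it holds for an arbitrary p ≥ 1, so P(p) = -7^p(2p + 1) + 1.
Then P(p+1) = P(p) + (7^p(-12p - 20)) = (-7^p(2p + 1) + 1) + (7^p(-12p - 20)).
Simplifying, P(p+1) = -14·7^p·p - 21·7^p + 1 = -7^(p+1)(2(p+1) + 1) + 1,
which is the closed form with N = p+1.
This completes the induction.

P(N) = -7^N(2N + 1) + 1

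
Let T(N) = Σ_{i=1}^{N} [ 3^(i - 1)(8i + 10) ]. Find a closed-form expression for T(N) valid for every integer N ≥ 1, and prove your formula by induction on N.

We claim T(N) = 3^N(4N + 3) - 3 for all N ≥ 1.
Base step (N = 1): T(1) = 18, and the closed form gives 18. They agree.
Inductive step: suppose the statement holds for some i ≥ 1, so T(i) = 3^i(4i + 3) - 3.
Then T(i+1) = T(i) + (3^i(8i + 18)) = (3^i(4i + 3) - 3) + (3^i(8i + 18)).
Simplifying, T(i+1) = 12·3^i·i + 21·3^i - 3 = 3^(i+1)(4(i+1) + 3) - 3,
which is the closed form with N = i+1.
Hence, by induction on N, the claim holds for every N ≥ 1.

T(N) = 3^N(4N + 3) - 3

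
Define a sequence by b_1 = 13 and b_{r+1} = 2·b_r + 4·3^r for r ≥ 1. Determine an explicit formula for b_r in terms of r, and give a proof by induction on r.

b_r = 2^(r - 1) + 4·3^r

Computing the first terms: b_1 = 13, b_2 = 38, b_3 = 112. This suggests b_r = 2^(r - 1) + 4·3^r.
When r = 1: the formula gives 13 = 13 = b_1.
Inductive step: assume the claim holds for r = j, so b_j = 2^(j - 1) + 4·3^j.
Then b_{j+1} = 2·b_j + 4·3^j = 2·(2^(j - 1) + 4·3^j) + 4·3^j = 2^j + 4·3^(j + 1) = 2^((j+1) - 1) + 4·3^(j+1),
which is the claimed formula at r = j+1.
This completes the induction.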